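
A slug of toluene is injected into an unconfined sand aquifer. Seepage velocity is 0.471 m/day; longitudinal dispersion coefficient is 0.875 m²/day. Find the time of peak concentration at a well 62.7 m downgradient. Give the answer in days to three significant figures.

129 days

For the 1D instantaneous-source solution, setting ∂C/∂t = 0 at fixed x gives v²t² + 2Dt − x² = 0, so t = (√(D² + v²x²) − D)/v².
√(D² + v²x²) = √(0.875² + 0.471² × 62.7²) = 29.54; v² = 0.221841.
t = (29.54 − 0.875)/0.221841 = 129 days (vs. the pure-advection estimate x/v = 133 d).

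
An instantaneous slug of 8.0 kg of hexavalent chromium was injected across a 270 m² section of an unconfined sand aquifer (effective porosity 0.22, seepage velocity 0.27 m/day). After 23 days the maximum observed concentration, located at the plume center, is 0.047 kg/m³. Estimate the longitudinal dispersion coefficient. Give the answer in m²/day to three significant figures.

0.0284 m²/day

At the plume center C_max = M/(n_e·A·√(4πDt)), so D = M²/(4πt·(n_e·A·C_max)²).
n_e·A·C_max = 0.22 × 270 × 0.047 = 2.792 kg/m.
D = 8.0²/(4π × 23 × 2.792²) = 0.0284 m²/day.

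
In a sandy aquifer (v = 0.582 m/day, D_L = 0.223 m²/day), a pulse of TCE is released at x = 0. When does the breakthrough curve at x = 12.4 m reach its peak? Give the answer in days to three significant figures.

20.7 days

For the 1D instantaneous-source solution, setting ∂C/∂t = 0 at fixed x gives v²t² + 2Dt − x² = 0, so t = (√(D² + v²x²) − D)/v².
√(D² + v²x²) = √(0.223² + 0.582² × 12.4²) = 7.220; v² = 0.338724.
t = (7.220 − 0.223)/0.338724 = 20.7 days (vs. the pure-advection estimate x/v = 21.3 d).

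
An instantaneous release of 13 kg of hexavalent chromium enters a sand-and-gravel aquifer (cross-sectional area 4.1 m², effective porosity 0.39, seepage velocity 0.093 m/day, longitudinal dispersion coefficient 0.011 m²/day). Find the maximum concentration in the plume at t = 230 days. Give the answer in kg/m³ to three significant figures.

1.44 kg/m³

The peak of an instantaneous 1D plume sits at x = vt; there the Gaussian factor is 1 and C_max = M/(n_e·A·√(4πDt)), where n_e·A is the pore area the mass is dissolved in.
√(4πDt) = √(4π × 0.011 × 230) = 5.639 m, so C_max = 13/(0.39 × 4.1 × 5.639) = 1.44 kg/m³.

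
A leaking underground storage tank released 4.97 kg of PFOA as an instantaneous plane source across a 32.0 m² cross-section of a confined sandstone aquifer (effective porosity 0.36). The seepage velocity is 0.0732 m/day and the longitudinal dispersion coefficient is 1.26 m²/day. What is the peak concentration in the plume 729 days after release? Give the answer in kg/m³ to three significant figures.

The peak of an instantaneous 1D plume sits at x = vt; there the Gaussian factor is 1 and C_max = M/(n_e·A·√(4πDt)), where n_e·A is the pore area the mass is dissolved in.
√(4πDt) = √(4π × 1.26 × 729) = 107.4 m, so C_max = 4.97/(0.36 × 32.0 × 107.4) = 0.00402 kg/m³.

0.00402 kg/m³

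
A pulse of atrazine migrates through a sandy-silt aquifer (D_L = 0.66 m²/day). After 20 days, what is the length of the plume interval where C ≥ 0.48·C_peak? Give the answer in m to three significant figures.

The plume is Gaussian with σ = √(2Dt) = √(2 × 0.66 × 20) = 5.138 m.
C/C_peak = exp(−Δx²/(2σ²)) = 0.48 ⇒ Δx = σ·√(−2 ln 0.48) = 5.138 × 1.212 = 6.227 m.
Width = 2Δx = 12.5 m.

12.5 m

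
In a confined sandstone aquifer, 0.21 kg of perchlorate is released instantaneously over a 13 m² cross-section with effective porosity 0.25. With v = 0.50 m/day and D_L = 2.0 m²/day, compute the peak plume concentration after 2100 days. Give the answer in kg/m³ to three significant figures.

The peak of an instantaneous 1D plume sits at x = vt; there the Gaussian factor is 1 and C_max = M/(n_e·A·√(4πDt)), where n_e·A is the pore area the mass is dissolved in.
√(4πDt) = √(4π × 2.0 × 2100) = 229.7 m, so C_max = 0.21/(0.25 × 13 × 229.7) = 0.000281 kg/m³.

0.000281 kg/m³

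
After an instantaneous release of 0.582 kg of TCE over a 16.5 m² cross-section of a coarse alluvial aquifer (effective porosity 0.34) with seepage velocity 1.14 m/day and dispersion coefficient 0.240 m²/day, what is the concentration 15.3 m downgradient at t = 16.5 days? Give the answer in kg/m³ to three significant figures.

For an instantaneous plane source, C(x,t) = M/(n_e·A·√(4πDt)) · exp(−(x−vt)²/(4Dt)), with n_e·A the pore (flow) area.
Plume center vt = 1.14 × 16.5 = 18.81 m, so the well at 15.3 m is 3.51 m upgradient of the peak.
√(4πDt) = 7.054 m, giving peak height M/(n_e·A·√(4πDt)) = 0.582/(0.34 × 16.5 × 7.054) = 0.01471 kg/m³.
(x−vt)²/(4Dt) = (-3.51)²/(4 × 0.240 × 16.5) = 0.7778; exp(−0.7778) = 0.4594.
C = 0.01471 × 0.4594 = 0.00676 kg/m³.

0.00676 kg/m³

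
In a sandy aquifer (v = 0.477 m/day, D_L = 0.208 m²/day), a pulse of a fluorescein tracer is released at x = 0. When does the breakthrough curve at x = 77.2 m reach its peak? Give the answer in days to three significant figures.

161 days

For the 1D instantaneous-source solution, setting ∂C/∂t = 0 at fixed x gives v²t² + 2Dt − x² = 0, so t = (√(D² + v²x²) − D)/v².
√(D² + v²x²) = √(0.208² + 0.477² × 77.2²) = 36.82; v² = 0.227529.
t = (36.82 − 0.208)/0.227529 = 161 days (vs. the pure-advection estimate x/v = 162 d).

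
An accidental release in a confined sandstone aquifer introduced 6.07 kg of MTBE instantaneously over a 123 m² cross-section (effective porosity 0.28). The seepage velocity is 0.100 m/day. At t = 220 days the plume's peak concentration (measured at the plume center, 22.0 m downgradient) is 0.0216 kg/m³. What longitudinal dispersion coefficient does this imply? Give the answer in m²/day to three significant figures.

0.0241 m²/day

At the plume center C_max = M/(n_e·A·√(4πDt)), so D = M²/(4πt·(n_e·A·C_max)²).
n_e·A·C_max = 0.28 × 123 × 0.0216 = 0.7439 kg/m.
D = 6.07²/(4π × 220 × 0.7439²) = 0.0241 m²/day.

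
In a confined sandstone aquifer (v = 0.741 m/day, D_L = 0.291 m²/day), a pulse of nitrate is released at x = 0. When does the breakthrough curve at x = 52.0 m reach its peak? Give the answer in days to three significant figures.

69.6 days

For the 1D instantaneous-source solution, setting ∂C/∂t = 0 at fixed x gives v²t² + 2Dt − x² = 0, so t = (√(D² + v²x²) − D)/v².
√(D² + v²x²) = √(0.291² + 0.741² × 52.0²) = 38.53; v² = 0.549081.
t = (38.53 − 0.291)/0.549081 = 69.6 days (vs. the pure-advection estimate x/v = 70.2 d).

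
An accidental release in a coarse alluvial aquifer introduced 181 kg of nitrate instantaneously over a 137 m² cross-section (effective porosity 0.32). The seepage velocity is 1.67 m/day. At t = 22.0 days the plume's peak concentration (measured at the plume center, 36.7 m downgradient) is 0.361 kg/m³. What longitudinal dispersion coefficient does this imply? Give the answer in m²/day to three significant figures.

At the plume center C_max = M/(n_e·A·√(4πDt)), so D = M²/(4πt·(n_e·A·C_max)²).
n_e·A·C_max = 0.32 × 137 × 0.361 = 15.83 kg/m.
D = 181²/(4π × 22.0 × 15.83²) = 0.473 m²/day.

0.473 m²/day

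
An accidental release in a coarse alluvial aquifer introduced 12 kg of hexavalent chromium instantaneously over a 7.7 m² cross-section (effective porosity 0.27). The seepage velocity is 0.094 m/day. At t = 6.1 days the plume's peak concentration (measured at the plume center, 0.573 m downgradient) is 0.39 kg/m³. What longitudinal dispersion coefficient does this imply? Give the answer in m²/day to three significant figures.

2.86 m²/day

At the plume center C_max = M/(n_e·A·√(4πDt)), so D = M²/(4πt·(n_e·A·C_max)²).
n_e·A·C_max = 0.27 × 7.7 × 0.39 = 0.8108 kg/m.
D = 12²/(4π × 6.1 × 0.8108²) = 2.86 m²/day.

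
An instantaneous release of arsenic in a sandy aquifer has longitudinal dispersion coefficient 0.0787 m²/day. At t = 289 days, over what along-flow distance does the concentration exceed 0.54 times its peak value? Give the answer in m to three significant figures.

15.0 m

The plume is Gaussian with σ = √(2Dt) = √(2 × 0.0787 × 289) = 6.745 m.
C/C_peak = exp(−Δx²/(2σ²)) = 0.54 ⇒ Δx = σ·√(−2 ln 0.54) = 6.745 × 1.110 = 7.487 m.
Width = 2Δx = 15.0 m.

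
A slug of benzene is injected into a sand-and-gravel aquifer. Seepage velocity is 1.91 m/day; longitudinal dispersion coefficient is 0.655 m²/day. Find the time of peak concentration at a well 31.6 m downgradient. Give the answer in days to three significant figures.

16.4 days

For the 1D instantaneous-source solution, setting ∂C/∂t = 0 at fixed x gives v²t² + 2Dt − x² = 0, so t = (√(D² + v²x²) − D)/v².
√(D² + v²x²) = √(0.655² + 1.91² × 31.6²) = 60.36; v² = 3.6481.
t = (60.36 − 0.655)/3.6481 = 16.4 days (vs. the pure-advection estimate x/v = 16.5 d).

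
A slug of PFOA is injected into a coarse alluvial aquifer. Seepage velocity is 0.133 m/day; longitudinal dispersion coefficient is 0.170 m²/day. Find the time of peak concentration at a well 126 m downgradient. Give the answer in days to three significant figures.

For the 1D instantaneous-source solution, setting ∂C/∂t = 0 at fixed x gives v²t² + 2Dt − x² = 0, so t = (√(D² + v²x²) − D)/v².
√(D² + v²x²) = √(0.170² + 0.133² × 126²) = 16.76; v² = 0.017689.
t = (16.76 − 0.170)/0.017689 = 938 days (vs. the pure-advection estimate x/v = 947 d).

938 days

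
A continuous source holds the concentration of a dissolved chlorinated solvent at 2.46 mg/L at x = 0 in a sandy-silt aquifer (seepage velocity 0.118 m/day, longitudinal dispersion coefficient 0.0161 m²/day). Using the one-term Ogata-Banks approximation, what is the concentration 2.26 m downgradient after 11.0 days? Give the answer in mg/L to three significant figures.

0.130 mg/L

For a continuous step input, C/C₀ ≈ ½·erfc((x−vt)/(2√(Dt))).
vt = 0.118 × 11.0 = 1.298 m and 2√(Dt) = 2√(0.0161 × 11.0) = 0.8417 m.
Argument (x−vt)/(2√(Dt)) = (2.26 − 1.298)/0.8417 = 1.143; ½·erfc(1.143) = 0.05300.
C = 2.46 × 0.05300 = 0.130 mg/L.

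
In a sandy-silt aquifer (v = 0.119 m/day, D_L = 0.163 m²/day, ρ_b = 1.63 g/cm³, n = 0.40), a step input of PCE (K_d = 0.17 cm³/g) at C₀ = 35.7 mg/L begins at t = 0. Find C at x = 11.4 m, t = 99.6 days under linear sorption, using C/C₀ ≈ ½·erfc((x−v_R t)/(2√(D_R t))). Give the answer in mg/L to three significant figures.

Retardation factor R = 1 + ρ_b·K_d/n = 1 + 1.63 × 0.17/0.40 = 1.693.
Sorption retards both mechanisms: v_R = v/R = 0.07029 m/day, D_R = D/R = 0.09628 m²/day.
v_R·t = 0.07029 × 99.6 = 7.000884 m; 2√(D_R t) = 6.193 m; argument = (11.4 − 7.000884)/6.193 = 0.7103.
C = C₀ × ½·erfc(0.7103) = 35.7 × 0.1576 = 5.63 mg/L.

5.63 mg/L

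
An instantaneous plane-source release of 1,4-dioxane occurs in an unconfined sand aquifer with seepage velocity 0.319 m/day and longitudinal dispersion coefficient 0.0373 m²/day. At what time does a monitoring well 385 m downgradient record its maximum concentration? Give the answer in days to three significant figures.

For the 1D instantaneous-source solution, setting ∂C/∂t = 0 at fixed x gives v²t² + 2Dt − x² = 0, so t = (√(D² + v²x²) − D)/v².
√(D² + v²x²) = √(0.0373² + 0.319² × 385²) = 122.8; v² = 0.101761.
t = (122.8 − 0.0373)/0.101761 = 1210 days (vs. the pure-advection estimate x/v = 1210 d).

1210 days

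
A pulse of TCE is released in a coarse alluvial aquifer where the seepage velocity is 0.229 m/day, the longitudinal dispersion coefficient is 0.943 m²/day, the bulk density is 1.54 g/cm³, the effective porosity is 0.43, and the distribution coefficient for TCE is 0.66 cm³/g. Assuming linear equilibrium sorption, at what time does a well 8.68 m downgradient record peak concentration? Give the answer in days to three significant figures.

Retardation factor R = 1 + ρ_b·K_d/n = 1 + 1.54 × 0.66/0.43 = 3.364.
Sorption retards both mechanisms: v_R = v/R = 0.06807 m/day, D_R = D/R = 0.2803 m²/day.
Peak time from v_R²t² + 2D_R t − x² = 0: t = (√(D_R² + v_R²x²) − D_R)/v_R².
√(D_R² + v_R²x²) = √(0.2803² + 0.06807² × 8.68²) = 0.6540; v_R² = 0.004634.
t = (0.6540 − 0.2803)/0.004634 = 80.6 days.

80.6 days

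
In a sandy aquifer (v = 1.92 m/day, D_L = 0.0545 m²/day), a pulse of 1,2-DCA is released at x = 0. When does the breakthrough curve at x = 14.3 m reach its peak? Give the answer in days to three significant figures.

7.43 days

For the 1D instantaneous-source solution, setting ∂C/∂t = 0 at fixed x gives v²t² + 2Dt − x² = 0, so t = (√(D² + v²x²) − D)/v².
√(D² + v²x²) = √(0.0545² + 1.92² × 14.3²) = 27.46; v² = 3.6864.
t = (27.46 − 0.0545)/3.6864 = 7.43 days (vs. the pure-advection estimate x/v = 7.45 d).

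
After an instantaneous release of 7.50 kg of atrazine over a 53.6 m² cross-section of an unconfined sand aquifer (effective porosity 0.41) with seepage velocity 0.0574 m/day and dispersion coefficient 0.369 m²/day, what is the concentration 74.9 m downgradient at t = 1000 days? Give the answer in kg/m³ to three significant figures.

0.00407 kg/m³

For an instantaneous plane source, C(x,t) = M/(n_e·A·√(4πDt)) · exp(−(x−vt)²/(4Dt)), with n_e·A the pore (flow) area.
Plume center vt = 0.0574 × 1000 = 57.4 m, so the well at 74.9 m is 17.5 m downgradient of the peak.
√(4πDt) = 68.10 m, giving peak height M/(n_e·A·√(4πDt)) = 7.50/(0.41 × 53.6 × 68.10) = 0.005011 kg/m³.
(x−vt)²/(4Dt) = (17.5)²/(4 × 0.369 × 1000) = 0.2075; exp(−0.2075) = 0.8126.
C = 0.005011 × 0.8126 = 0.00407 kg/m³.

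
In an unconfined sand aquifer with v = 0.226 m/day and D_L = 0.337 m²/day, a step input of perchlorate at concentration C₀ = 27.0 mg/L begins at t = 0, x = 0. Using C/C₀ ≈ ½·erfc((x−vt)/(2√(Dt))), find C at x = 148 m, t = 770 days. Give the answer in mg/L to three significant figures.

23.6 mg/L

For a continuous step input, C/C₀ ≈ ½·erfc((x−vt)/(2√(Dt))).
vt = 0.226 × 770 = 174.02 m and 2√(Dt) = 2√(0.337 × 770) = 32.22 m.
Argument (x−vt)/(2√(Dt)) = (148 − 174.02)/32.22 = -0.8076; ½·erfc(-0.8076) = 0.8733.
C = 27.0 × 0.8733 = 23.6 mg/L.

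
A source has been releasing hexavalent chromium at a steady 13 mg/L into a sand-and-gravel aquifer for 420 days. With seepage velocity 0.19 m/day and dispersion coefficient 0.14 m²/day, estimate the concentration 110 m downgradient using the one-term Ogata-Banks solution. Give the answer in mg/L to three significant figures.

0.0348 mg/L

For a continuous step input, C/C₀ ≈ ½·erfc((x−vt)/(2√(Dt))).
vt = 0.19 × 420 = 79.8 m and 2√(Dt) = 2√(0.14 × 420) = 15.34 m.
Argument (x−vt)/(2√(Dt)) = (110 − 79.8)/15.34 = 1.969; ½·erfc(1.969) = 0.002680.
C = 13 × 0.002680 = 0.0348 mg/L.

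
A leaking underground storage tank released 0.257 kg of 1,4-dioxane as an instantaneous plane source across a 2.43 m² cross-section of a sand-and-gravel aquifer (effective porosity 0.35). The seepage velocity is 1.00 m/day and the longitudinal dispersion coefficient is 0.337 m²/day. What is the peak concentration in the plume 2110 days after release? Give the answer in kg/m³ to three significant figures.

0.00320 kg/m³

The peak of an instantaneous 1D plume sits at x = vt; there the Gaussian factor is 1 and C_max = M/(n_e·A·√(4πDt)), where n_e·A is the pore area the mass is dissolved in.
√(4πDt) = √(4π × 0.337 × 2110) = 94.53 m, so C_max = 0.257/(0.35 × 2.43 × 94.53) = 0.00320 kg/m³.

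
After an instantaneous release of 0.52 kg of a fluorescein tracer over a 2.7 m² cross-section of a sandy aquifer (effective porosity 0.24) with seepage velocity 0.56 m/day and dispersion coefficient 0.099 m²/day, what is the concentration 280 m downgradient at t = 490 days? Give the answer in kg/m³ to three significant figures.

For an instantaneous plane source, C(x,t) = M/(n_e·A·√(4πDt)) · exp(−(x−vt)²/(4Dt)), with n_e·A the pore (flow) area.
Plume center vt = 0.56 × 490 = 274.4 m, so the well at 280 m is 5.6 m downgradient of the peak.
√(4πDt) = 24.69 m, giving peak height M/(n_e·A·√(4πDt)) = 0.52/(0.24 × 2.7 × 24.69) = 0.03250 kg/m³.
(x−vt)²/(4Dt) = (5.6)²/(4 × 0.099 × 490) = 0.1616; exp(−0.1616) = 0.8508.
C = 0.03250 × 0.8508 = 0.0277 kg/m³.

0.0277 kg/m³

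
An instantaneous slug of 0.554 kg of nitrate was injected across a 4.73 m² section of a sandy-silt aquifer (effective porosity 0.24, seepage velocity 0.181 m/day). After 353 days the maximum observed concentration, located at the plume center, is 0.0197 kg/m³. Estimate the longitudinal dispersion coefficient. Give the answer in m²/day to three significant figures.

At the plume center C_max = M/(n_e·A·√(4πDt)), so D = M²/(4πt·(n_e·A·C_max)²).
n_e·A·C_max = 0.24 × 4.73 × 0.0197 = 0.02236 kg/m.
D = 0.554²/(4π × 353 × 0.02236²) = 0.138 m²/day.

0.138 m²/day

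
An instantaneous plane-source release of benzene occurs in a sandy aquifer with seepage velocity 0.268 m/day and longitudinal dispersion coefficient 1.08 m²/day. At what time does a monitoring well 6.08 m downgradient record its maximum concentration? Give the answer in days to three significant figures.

12.2 days

For the 1D instantaneous-source solution, setting ∂C/∂t = 0 at fixed x gives v²t² + 2Dt − x² = 0, so t = (√(D² + v²x²) − D)/v².
√(D² + v²x²) = √(1.08² + 0.268² × 6.08²) = 1.955; v² = 0.071824.
t = (1.955 − 1.08)/0.071824 = 12.2 days (vs. the pure-advection estimate x/v = 22.7 d).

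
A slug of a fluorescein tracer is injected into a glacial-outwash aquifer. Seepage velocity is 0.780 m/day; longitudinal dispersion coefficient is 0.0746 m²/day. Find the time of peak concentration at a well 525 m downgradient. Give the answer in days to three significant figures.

673 days

For the 1D instantaneous-source solution, setting ∂C/∂t = 0 at fixed x gives v²t² + 2Dt − x² = 0, so t = (√(D² + v²x²) − D)/v².
√(D² + v²x²) = √(0.0746² + 0.780² × 525²) = 409.5; v² = 0.6084.
t = (409.5 − 0.0746)/0.6084 = 673 days (vs. the pure-advection estimate x/v = 673 d).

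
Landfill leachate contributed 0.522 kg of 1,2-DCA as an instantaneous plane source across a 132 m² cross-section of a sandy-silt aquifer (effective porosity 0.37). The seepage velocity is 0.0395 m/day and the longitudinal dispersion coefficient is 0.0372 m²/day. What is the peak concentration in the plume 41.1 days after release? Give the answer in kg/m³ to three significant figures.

The peak of an instantaneous 1D plume sits at x = vt; there the Gaussian factor is 1 and C_max = M/(n_e·A·√(4πDt)), where n_e·A is the pore area the mass is dissolved in.
√(4πDt) = √(4π × 0.0372 × 41.1) = 4.383 m, so C_max = 0.522/(0.37 × 132 × 4.383) = 0.00244 kg/m³.

0.00244 kg/m³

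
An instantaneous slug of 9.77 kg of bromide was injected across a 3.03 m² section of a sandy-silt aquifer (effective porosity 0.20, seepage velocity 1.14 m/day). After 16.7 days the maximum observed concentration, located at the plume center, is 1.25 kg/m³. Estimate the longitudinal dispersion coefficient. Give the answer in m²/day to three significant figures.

0.793 m²/day

At the plume center C_max = M/(n_e·A·√(4πDt)), so D = M²/(4πt·(n_e·A·C_max)²).
n_e·A·C_max = 0.20 × 3.03 × 1.25 = 0.7575 kg/m.
D = 9.77²/(4π × 16.7 × 0.7575²) = 0.793 m²/day.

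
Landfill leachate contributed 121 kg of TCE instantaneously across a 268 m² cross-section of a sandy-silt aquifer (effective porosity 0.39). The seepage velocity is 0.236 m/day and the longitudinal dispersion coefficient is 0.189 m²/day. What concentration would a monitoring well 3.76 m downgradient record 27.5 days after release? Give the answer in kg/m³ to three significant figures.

0.100 kg/m³

For an instantaneous plane source, C(x,t) = M/(n_e·A·√(4πDt)) · exp(−(x−vt)²/(4Dt)), with n_e·A the pore (flow) area.
Plume center vt = 0.236 × 27.5 = 6.49 m, so the well at 3.76 m is 2.73 m upgradient of the peak.
√(4πDt) = 8.082 m, giving peak height M/(n_e·A·√(4πDt)) = 121/(0.39 × 268 × 8.082) = 0.1432 kg/m³.
(x−vt)²/(4Dt) = (-2.73)²/(4 × 0.189 × 27.5) = 0.3585; exp(−0.3585) = 0.6987.
C = 0.1432 × 0.6987 = 0.100 kg/m³.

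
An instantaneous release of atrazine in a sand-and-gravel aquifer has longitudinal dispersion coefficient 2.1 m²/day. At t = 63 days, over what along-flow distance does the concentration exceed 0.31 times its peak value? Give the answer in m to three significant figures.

The plume is Gaussian with σ = √(2Dt) = √(2 × 2.1 × 63) = 16.27 m.
C/C_peak = exp(−Δx²/(2σ²)) = 0.31 ⇒ Δx = σ·√(−2 ln 0.31) = 16.27 × 1.530 = 24.89 m.
Width = 2Δx = 49.8 m.

49.8 m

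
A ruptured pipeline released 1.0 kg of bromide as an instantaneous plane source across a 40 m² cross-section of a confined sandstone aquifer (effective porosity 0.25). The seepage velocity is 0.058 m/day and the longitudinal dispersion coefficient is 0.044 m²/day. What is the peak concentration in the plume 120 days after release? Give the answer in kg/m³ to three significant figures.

0.0123 kg/m³

The peak of an instantaneous 1D plume sits at x = vt; there the Gaussian factor is 1 and C_max = M/(n_e·A·√(4πDt)), where n_e·A is the pore area the mass is dissolved in.
√(4πDt) = √(4π × 0.044 × 120) = 8.146 m, so C_max = 1.0/(0.25 × 40 × 8.146) = 0.0123 kg/m³.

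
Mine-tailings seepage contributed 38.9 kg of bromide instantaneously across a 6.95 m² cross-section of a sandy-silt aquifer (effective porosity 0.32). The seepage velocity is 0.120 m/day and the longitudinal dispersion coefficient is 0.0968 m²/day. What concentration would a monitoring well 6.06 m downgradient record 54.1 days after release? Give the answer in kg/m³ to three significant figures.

For an instantaneous plane source, C(x,t) = M/(n_e·A·√(4πDt)) · exp(−(x−vt)²/(4Dt)), with n_e·A the pore (flow) area.
Plume center vt = 0.120 × 54.1 = 6.492 m, so the well at 6.06 m is 0.432 m upgradient of the peak.
√(4πDt) = 8.112 m, giving peak height M/(n_e·A·√(4πDt)) = 38.9/(0.32 × 6.95 × 8.112) = 2.156 kg/m³.
(x−vt)²/(4Dt) = (-0.432)²/(4 × 0.0968 × 54.1) = 0.008909; exp(−0.008909) = 0.9911.
C = 2.156 × 0.9911 = 2.14 kg/m³.

2.14 kg/m³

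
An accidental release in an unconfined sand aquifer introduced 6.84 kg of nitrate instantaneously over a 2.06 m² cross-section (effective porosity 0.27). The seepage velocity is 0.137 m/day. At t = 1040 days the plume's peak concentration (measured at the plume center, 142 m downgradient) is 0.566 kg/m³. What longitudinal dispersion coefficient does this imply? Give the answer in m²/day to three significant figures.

0.0361 m²/day

At the plume center C_max = M/(n_e·A·√(4πDt)), so D = M²/(4πt·(n_e·A·C_max)²).
n_e·A·C_max = 0.27 × 2.06 × 0.566 = 0.3148 kg/m.
D = 6.84²/(4π × 1040 × 0.3148²) = 0.0361 m²/day.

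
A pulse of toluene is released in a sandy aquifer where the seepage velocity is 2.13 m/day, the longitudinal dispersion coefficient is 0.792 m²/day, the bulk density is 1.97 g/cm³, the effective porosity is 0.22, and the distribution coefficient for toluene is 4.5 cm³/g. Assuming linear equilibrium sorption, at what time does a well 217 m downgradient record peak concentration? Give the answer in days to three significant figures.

4200 days

Retardation factor R = 1 + ρ_b·K_d/n = 1 + 1.97 × 4.5/0.22 = 41.30.
Sorption retards both mechanisms: v_R = v/R = 0.05157 m/day, D_R = D/R = 0.01918 m²/day.
Peak time from v_R²t² + 2D_R t − x² = 0: t = (√(D_R² + v_R²x²) − D_R)/v_R².
√(D_R² + v_R²x²) = √(0.01918² + 0.05157² × 217²) = 11.19; v_R² = 0.002659.
t = (11.19 − 0.01918)/0.002659 = 4200 days.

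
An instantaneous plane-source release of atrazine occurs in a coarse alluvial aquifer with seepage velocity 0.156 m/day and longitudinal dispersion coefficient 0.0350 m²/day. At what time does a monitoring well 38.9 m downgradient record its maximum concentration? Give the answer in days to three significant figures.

For the 1D instantaneous-source solution, setting ∂C/∂t = 0 at fixed x gives v²t² + 2Dt − x² = 0, so t = (√(D² + v²x²) − D)/v².
√(D² + v²x²) = √(0.0350² + 0.156² × 38.9²) = 6.069; v² = 0.024336.
t = (6.069 − 0.0350)/0.024336 = 248 days (vs. the pure-advection estimate x/v = 249 d).

248 days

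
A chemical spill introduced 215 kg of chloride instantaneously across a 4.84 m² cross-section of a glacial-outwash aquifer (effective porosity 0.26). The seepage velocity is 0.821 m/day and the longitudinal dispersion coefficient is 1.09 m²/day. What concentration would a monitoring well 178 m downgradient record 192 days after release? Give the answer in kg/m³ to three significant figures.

For an instantaneous plane source, C(x,t) = M/(n_e·A·√(4πDt)) · exp(−(x−vt)²/(4Dt)), with n_e·A the pore (flow) area.
Plume center vt = 0.821 × 192 = 157.632 m, so the well at 178 m is 20.368 m downgradient of the peak.
√(4πDt) = 51.28 m, giving peak height M/(n_e·A·√(4πDt)) = 215/(0.26 × 4.84 × 51.28) = 3.332 kg/m³.
(x−vt)²/(4Dt) = (20.368)²/(4 × 1.09 × 192) = 0.4956; exp(−0.4956) = 0.6092.
C = 3.332 × 0.6092 = 2.03 kg/m³.

2.03 kg/m³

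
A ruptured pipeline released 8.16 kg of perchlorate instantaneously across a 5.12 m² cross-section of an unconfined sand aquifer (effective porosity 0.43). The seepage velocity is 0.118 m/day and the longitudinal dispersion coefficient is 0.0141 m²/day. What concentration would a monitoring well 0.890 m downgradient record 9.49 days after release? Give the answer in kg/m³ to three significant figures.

For an instantaneous plane source, C(x,t) = M/(n_e·A·√(4πDt)) · exp(−(x−vt)²/(4Dt)), with n_e·A the pore (flow) area.
Plume center vt = 0.118 × 9.49 = 1.11982 m, so the well at 0.890 m is 0.22982 m upgradient of the peak.
√(4πDt) = 1.297 m, giving peak height M/(n_e·A·√(4πDt)) = 8.16/(0.43 × 5.12 × 1.297) = 2.858 kg/m³.
(x−vt)²/(4Dt) = (-0.22982)²/(4 × 0.0141 × 9.49) = 0.09868; exp(−0.09868) = 0.9060.
C = 2.858 × 0.9060 = 2.59 kg/m³.

2.59 kg/m³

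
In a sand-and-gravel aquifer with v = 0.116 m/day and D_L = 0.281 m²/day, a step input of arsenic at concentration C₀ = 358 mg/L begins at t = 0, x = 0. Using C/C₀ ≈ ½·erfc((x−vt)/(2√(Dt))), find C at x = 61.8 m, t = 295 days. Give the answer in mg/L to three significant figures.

5.76 mg/L

For a continuous step input, C/C₀ ≈ ½·erfc((x−vt)/(2√(Dt))).
vt = 0.116 × 295 = 34.22 m and 2√(Dt) = 2√(0.281 × 295) = 18.21 m.
Argument (x−vt)/(2√(Dt)) = (61.8 − 34.22)/18.21 = 1.515; ½·erfc(1.515) = 0.01608.
C = 358 × 0.01608 = 5.76 mg/L.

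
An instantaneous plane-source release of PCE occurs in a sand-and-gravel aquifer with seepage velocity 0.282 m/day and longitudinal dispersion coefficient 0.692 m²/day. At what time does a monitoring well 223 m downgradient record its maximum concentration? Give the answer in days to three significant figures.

For the 1D instantaneous-source solution, setting ∂C/∂t = 0 at fixed x gives v²t² + 2Dt − x² = 0, so t = (√(D² + v²x²) − D)/v².
√(D² + v²x²) = √(0.692² + 0.282² × 223²) = 62.89; v² = 0.079524.
t = (62.89 − 0.692)/0.079524 = 782 days (vs. the pure-advection estimate x/v = 791 d).

782 days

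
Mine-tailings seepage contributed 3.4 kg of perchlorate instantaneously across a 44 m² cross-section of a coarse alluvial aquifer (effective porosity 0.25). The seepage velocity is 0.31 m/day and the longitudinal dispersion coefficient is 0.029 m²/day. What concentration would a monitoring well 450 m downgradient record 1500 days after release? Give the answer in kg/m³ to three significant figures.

0.00363 kg/m³

For an instantaneous plane source, C(x,t) = M/(n_e·A·√(4πDt)) · exp(−(x−vt)²/(4Dt)), with n_e·A the pore (flow) area.
Plume center vt = 0.31 × 1500 = 465 m, so the well at 450 m is 15 m upgradient of the peak.
√(4πDt) = 23.38 m, giving peak height M/(n_e·A·√(4πDt)) = 3.4/(0.25 × 44 × 23.38) = 0.01322 kg/m³.
(x−vt)²/(4Dt) = (-15)²/(4 × 0.029 × 1500) = 1.293; exp(−1.293) = 0.2744.
C = 0.01322 × 0.2744 = 0.00363 kg/m³.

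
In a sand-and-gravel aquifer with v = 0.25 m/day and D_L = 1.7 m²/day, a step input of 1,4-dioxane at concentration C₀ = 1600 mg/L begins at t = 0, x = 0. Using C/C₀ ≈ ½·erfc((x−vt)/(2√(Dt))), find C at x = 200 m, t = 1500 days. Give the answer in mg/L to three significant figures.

For a continuous step input, C/C₀ ≈ ½·erfc((x−vt)/(2√(Dt))).
vt = 0.25 × 1500 = 375 m and 2√(Dt) = 2√(1.7 × 1500) = 101.0 m.
Argument (x−vt)/(2√(Dt)) = (200 − 375)/101.0 = -1.733; ½·erfc(-1.733) = 0.9929.
C = 1600 × 0.9929 = 1590 mg/L.

1590 mg/L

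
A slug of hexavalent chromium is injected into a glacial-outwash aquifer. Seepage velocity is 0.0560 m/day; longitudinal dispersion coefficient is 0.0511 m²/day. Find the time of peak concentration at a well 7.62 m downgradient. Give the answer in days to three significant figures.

121 days

For the 1D instantaneous-source solution, setting ∂C/∂t = 0 at fixed x gives v²t² + 2Dt − x² = 0, so t = (√(D² + v²x²) − D)/v².
√(D² + v²x²) = √(0.0511² + 0.0560² × 7.62²) = 0.4298; v² = 0.003136.
t = (0.4298 − 0.0511)/0.003136 = 121 days (vs. the pure-advection estimate x/v = 136 d).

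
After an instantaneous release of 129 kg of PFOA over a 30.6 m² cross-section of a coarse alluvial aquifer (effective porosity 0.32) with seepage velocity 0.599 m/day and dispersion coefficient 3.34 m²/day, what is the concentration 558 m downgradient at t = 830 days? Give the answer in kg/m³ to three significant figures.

0.0506 kg/m³

For an instantaneous plane source, C(x,t) = M/(n_e·A·√(4πDt)) · exp(−(x−vt)²/(4Dt)), with n_e·A the pore (flow) area.
Plume center vt = 0.599 × 830 = 497.17 m, so the well at 558 m is 60.83 m downgradient of the peak.
√(4πDt) = 186.6 m, giving peak height M/(n_e·A·√(4πDt)) = 129/(0.32 × 30.6 × 186.6) = 0.07060 kg/m³.
(x−vt)²/(4Dt) = (60.83)²/(4 × 3.34 × 830) = 0.3337; exp(−0.3337) = 0.7163.
C = 0.07060 × 0.7163 = 0.0506 kg/m³.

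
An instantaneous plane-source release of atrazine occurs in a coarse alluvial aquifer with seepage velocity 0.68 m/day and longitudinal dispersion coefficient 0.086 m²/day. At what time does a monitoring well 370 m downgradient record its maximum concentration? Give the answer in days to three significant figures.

544 days

For the 1D instantaneous-source solution, setting ∂C/∂t = 0 at fixed x gives v²t² + 2Dt − x² = 0, so t = (√(D² + v²x²) − D)/v².
√(D² + v²x²) = √(0.086² + 0.68² × 370²) = 251.6; v² = 0.4624.
t = (251.6 − 0.086)/0.4624 = 544 days (vs. the pure-advection estimate x/v = 544 d).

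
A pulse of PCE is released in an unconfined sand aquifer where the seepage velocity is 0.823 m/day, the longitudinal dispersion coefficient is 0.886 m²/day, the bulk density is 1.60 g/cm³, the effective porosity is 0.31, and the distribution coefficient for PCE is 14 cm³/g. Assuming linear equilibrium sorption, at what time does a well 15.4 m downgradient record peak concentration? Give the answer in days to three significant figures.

Retardation factor R = 1 + ρ_b·K_d/n = 1 + 1.60 × 14/0.31 = 73.26.
Sorption retards both mechanisms: v_R = v/R = 0.01123 m/day, D_R = D/R = 0.01209 m²/day.
Peak time from v_R²t² + 2D_R t − x² = 0: t = (√(D_R² + v_R²x²) − D_R)/v_R².
√(D_R² + v_R²x²) = √(0.01209² + 0.01123² × 15.4²) = 0.1734; v_R² = 0.0001261.
t = (0.1734 − 0.01209)/0.0001261 = 1280 days.

1280 days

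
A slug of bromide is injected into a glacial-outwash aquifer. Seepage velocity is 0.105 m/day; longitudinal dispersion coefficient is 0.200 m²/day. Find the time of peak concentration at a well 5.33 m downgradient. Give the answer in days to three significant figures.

For the 1D instantaneous-source solution, setting ∂C/∂t = 0 at fixed x gives v²t² + 2Dt − x² = 0, so t = (√(D² + v²x²) − D)/v².
√(D² + v²x²) = √(0.200² + 0.105² × 5.33²) = 0.5943; v² = 0.011025.
t = (0.5943 − 0.200)/0.011025 = 35.8 days (vs. the pure-advection estimate x/v = 50.8 d).

35.8 days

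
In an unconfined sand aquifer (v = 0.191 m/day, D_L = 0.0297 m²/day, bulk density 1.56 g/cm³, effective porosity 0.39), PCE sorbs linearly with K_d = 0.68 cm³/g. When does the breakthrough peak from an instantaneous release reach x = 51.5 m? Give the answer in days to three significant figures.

1000 days

Retardation factor R = 1 + ρ_b·K_d/n = 1 + 1.56 × 0.68/0.39 = 3.720.
Sorption retards both mechanisms: v_R = v/R = 0.05134 m/day, D_R = D/R = 0.007984 m²/day.
Peak time from v_R²t² + 2D_R t − x² = 0: t = (√(D_R² + v_R²x²) − D_R)/v_R².
√(D_R² + v_R²x²) = √(0.007984² + 0.05134² × 51.5²) = 2.644; v_R² = 0.002636.
t = (2.644 − 0.007984)/0.002636 = 1000 days.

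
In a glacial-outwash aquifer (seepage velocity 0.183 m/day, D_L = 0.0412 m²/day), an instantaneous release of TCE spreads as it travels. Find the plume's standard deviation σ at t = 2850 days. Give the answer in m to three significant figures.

Dispersive spreading gives a Gaussian with σ² = 2Dt; advection only shifts the center.
σ = √(2 × 0.0412 × 2850) = 15.3 m.

15.3 m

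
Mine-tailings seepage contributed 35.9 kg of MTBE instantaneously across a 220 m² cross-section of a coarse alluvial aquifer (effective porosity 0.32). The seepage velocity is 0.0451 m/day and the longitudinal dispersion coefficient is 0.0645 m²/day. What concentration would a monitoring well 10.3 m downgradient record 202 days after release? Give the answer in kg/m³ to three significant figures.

For an instantaneous plane source, C(x,t) = M/(n_e·A·√(4πDt)) · exp(−(x−vt)²/(4Dt)), with n_e·A the pore (flow) area.
Plume center vt = 0.0451 × 202 = 9.1102 m, so the well at 10.3 m is 1.1898 m downgradient of the peak.
√(4πDt) = 12.80 m, giving peak height M/(n_e·A·√(4πDt)) = 35.9/(0.32 × 220 × 12.80) = 0.03984 kg/m³.
(x−vt)²/(4Dt) = (1.1898)²/(4 × 0.0645 × 202) = 0.02716; exp(−0.02716) = 0.9732.
C = 0.03984 × 0.9732 = 0.0388 kg/m³.

0.0388 kg/m³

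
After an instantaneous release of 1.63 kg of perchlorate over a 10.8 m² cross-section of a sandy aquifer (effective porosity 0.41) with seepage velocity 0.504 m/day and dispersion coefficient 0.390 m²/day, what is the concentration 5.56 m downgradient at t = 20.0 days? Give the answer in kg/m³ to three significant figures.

For an instantaneous plane source, C(x,t) = M/(n_e·A·√(4πDt)) · exp(−(x−vt)²/(4Dt)), with n_e·A the pore (flow) area.
Plume center vt = 0.504 × 20.0 = 10.08 m, so the well at 5.56 m is 4.52 m upgradient of the peak.
√(4πDt) = 9.900 m, giving peak height M/(n_e·A·√(4πDt)) = 1.63/(0.41 × 10.8 × 9.900) = 0.03718 kg/m³.
(x−vt)²/(4Dt) = (-4.52)²/(4 × 0.390 × 20.0) = 0.6548; exp(−0.6548) = 0.5195.
C = 0.03718 × 0.5195 = 0.0193 kg/m³.

0.0193 kg/m³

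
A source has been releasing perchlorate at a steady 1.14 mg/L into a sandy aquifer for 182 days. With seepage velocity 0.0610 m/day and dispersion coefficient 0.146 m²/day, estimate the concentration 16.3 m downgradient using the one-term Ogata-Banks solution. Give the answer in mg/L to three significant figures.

0.271 mg/L

For a continuous step input, C/C₀ ≈ ½·erfc((x−vt)/(2√(Dt))).
vt = 0.0610 × 182 = 11.102 m and 2√(Dt) = 2√(0.146 × 182) = 10.31 m.
Argument (x−vt)/(2√(Dt)) = (16.3 − 11.102)/10.31 = 0.5042; ½·erfc(0.5042) = 0.2379.
C = 1.14 × 0.2379 = 0.271 mg/L.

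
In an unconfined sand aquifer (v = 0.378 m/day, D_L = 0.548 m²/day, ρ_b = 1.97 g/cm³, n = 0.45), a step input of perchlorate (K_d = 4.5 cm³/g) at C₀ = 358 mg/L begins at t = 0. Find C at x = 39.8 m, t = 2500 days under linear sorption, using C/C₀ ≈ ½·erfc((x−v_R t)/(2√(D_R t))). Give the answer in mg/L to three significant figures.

249 mg/L

Retardation factor R = 1 + ρ_b·K_d/n = 1 + 1.97 × 4.5/0.45 = 20.70.
Sorption retards both mechanisms: v_R = v/R = 0.01826 m/day, D_R = D/R = 0.02647 m²/day.
v_R·t = 0.01826 × 2500 = 45.65 m; 2√(D_R t) = 16.27 m; argument = (39.8 − 45.65)/16.27 = -0.3596.
C = C₀ × ½·erfc(-0.3596) = 358 × 0.6945 = 249 mg/L.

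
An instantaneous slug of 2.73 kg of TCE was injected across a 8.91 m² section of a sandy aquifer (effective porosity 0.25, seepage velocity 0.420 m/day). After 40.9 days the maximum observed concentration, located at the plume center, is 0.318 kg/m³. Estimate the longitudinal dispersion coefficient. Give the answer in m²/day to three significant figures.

0.0289 m²/day

At the plume center C_max = M/(n_e·A·√(4πDt)), so D = M²/(4πt·(n_e·A·C_max)²).
n_e·A·C_max = 0.25 × 8.91 × 0.318 = 0.7083 kg/m.
D = 2.73²/(4π × 40.9 × 0.7083²) = 0.0289 m²/day.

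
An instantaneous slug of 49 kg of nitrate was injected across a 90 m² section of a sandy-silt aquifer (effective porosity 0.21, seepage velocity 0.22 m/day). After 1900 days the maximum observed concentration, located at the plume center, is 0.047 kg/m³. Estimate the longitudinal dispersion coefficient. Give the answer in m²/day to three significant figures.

0.127 m²/day

At the plume center C_max = M/(n_e·A·√(4πDt)), so D = M²/(4πt·(n_e·A·C_max)²).
n_e·A·C_max = 0.21 × 90 × 0.047 = 0.8883 kg/m.
D = 49²/(4π × 1900 × 0.8883²) = 0.127 m²/day.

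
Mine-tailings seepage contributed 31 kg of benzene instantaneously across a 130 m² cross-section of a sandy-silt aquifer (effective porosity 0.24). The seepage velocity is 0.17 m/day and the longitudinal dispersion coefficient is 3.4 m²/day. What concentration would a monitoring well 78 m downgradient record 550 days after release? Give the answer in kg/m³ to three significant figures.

0.00628 kg/m³

For an instantaneous plane source, C(x,t) = M/(n_e·A·√(4πDt)) · exp(−(x−vt)²/(4Dt)), with n_e·A the pore (flow) area.
Plume center vt = 0.17 × 550 = 93.5 m, so the well at 78 m is 15.5 m upgradient of the peak.
√(4πDt) = 153.3 m, giving peak height M/(n_e·A·√(4πDt)) = 31/(0.24 × 130 × 153.3) = 0.006481 kg/m³.
(x−vt)²/(4Dt) = (-15.5)²/(4 × 3.4 × 550) = 0.03212; exp(−0.03212) = 0.9684.
C = 0.006481 × 0.9684 = 0.00628 kg/m³.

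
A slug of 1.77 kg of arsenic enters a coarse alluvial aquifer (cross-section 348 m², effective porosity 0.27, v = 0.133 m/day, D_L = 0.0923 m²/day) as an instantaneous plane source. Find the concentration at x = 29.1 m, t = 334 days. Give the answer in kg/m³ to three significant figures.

For an instantaneous plane source, C(x,t) = M/(n_e·A·√(4πDt)) · exp(−(x−vt)²/(4Dt)), with n_e·A the pore (flow) area.
Plume center vt = 0.133 × 334 = 44.422 m, so the well at 29.1 m is 15.322 m upgradient of the peak.
√(4πDt) = 19.68 m, giving peak height M/(n_e·A·√(4πDt)) = 1.77/(0.27 × 348 × 19.68) = 0.0009572 kg/m³.
(x−vt)²/(4Dt) = (-15.322)²/(4 × 0.0923 × 334) = 1.904; exp(−1.904) = 0.1490.
C = 0.0009572 × 0.1490 = 0.000143 kg/m³.

0.000143 kg/m³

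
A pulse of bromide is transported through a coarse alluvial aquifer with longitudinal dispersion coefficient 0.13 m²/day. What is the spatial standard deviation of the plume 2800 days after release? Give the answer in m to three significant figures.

27.0 m

Dispersive spreading gives a Gaussian with σ² = 2Dt; advection only shifts the center.
σ = √(2 × 0.13 × 2800) = 27.0 m.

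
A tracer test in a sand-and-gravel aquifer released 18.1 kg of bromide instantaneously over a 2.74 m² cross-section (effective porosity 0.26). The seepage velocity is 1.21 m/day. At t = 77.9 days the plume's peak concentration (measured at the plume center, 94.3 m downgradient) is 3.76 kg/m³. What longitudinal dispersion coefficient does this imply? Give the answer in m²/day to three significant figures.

0.0466 m²/day

At the plume center C_max = M/(n_e·A·√(4πDt)), so D = M²/(4πt·(n_e·A·C_max)²).
n_e·A·C_max = 0.26 × 2.74 × 3.76 = 2.679 kg/m.
D = 18.1²/(4π × 77.9 × 2.679²) = 0.0466 m²/day.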